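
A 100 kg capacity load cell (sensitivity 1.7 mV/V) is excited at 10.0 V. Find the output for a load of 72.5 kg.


Vout = rated_output * Vex * (load / capacity).
Vout = 1.7 * 10.0 * (72.5 / 100)
Vout = 1.7 * 10.0 * 0.725
Vout = 12.325 mV

12.325 mV


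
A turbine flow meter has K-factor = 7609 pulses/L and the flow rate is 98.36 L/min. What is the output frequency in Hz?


Frequency = K * Q / 60 (converting L/min to L/s).
f = 7609 * 98.36 / 60
f = 748421.24 / 60
f = 12473.69 Hz

12473.69 Hz


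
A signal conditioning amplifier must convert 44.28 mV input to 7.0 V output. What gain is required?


Gain = Vout / Vin (converting to same units).
G = 7.0 V / 44.28 mV
G = 7000.0 mV / 44.28 mV
G = 158.08

158.08


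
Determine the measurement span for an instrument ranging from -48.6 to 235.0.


Span = upper range - lower range.
Span = 235.0 - (-48.6)
Span = 283.6

283.6


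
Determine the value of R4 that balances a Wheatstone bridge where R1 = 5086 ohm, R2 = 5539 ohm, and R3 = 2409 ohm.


At balance: R1*R4 = R2*R3, so R4 = R2*R3/R1.
R4 = 5539 * 2409 / 5086
R4 = 13343451 / 5086
R4 = 2623.56 ohm

2623.56 ohm


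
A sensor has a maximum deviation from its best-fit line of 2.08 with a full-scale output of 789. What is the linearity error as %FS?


Linearity error = (max deviation / full scale) * 100%.
Linearity = (2.08 / 789) * 100
Linearity = 0.264 %FS

0.264 %FS


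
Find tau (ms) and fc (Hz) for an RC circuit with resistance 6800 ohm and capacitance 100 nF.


Time constant: tau = R * C.
tau = 6800 * 1.00e-07 = 0.00068 s
tau = 0.68 ms
Cutoff frequency: fc = 1 / (2*pi*R*C).
fc = 1 / (2*pi*0.00068) = 234.05 Hz

tau = 0.68 ms, fc = 234.05 Hz


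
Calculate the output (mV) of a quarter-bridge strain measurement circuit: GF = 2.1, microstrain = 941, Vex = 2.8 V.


Quarter bridge output: Vout = (GF * epsilon * Vex) / 4.
Vout = (2.1 * 941e-6 * 2.8) / 4
Vout = 0.00553308 / 4 V
Vout = 0.00138327 V = 1.3833 mV

1.3833 mV


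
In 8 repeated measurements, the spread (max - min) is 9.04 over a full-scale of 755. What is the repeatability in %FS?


Repeatability = (spread / full scale) * 100%.
R = (9.04 / 755) * 100
R = 1.197 %FS

1.197 %FS


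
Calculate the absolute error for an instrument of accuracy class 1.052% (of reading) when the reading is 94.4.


Absolute error = (accuracy% / 100) * reading.
Error = (1.052 / 100) * 94.4
Error = 0.01052 * 94.4
Error = 0.9931

0.9931


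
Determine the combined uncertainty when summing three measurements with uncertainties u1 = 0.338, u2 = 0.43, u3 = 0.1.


For a sum of independent quantities, uc = sqrt(u1^2 + u2^2 + u3^2).
uc = sqrt(0.338^2 + 0.43^2 + 0.1^2)
uc = sqrt(0.114244 + 0.1849 + 0.01)
uc = 0.556

0.556


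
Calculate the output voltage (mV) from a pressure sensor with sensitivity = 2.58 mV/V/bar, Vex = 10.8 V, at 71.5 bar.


Output = sensitivity * Vex * P.
Vout = 2.58 * 10.8 * 71.5
Vout = 27.864 * 71.5
Vout = 1992.28 mV

1992.28 mV


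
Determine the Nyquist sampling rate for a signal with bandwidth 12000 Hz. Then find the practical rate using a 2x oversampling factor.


By Nyquist theorem, fs_min = 2 * fmax.
fs_min = 2 * 12000 = 24000 Hz
Practical rate = 2 * fs_min = 2 * 24000 = 48000 Hz

fs_min = 24000 Hz, fs_practical = 48000 Hz


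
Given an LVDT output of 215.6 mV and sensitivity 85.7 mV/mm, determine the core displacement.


Displacement = Vout / sensitivity.
d = 215.6 / 85.7
d = 2.516 mm

2.516 mm


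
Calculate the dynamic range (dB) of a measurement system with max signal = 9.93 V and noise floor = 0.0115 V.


Dynamic range = 20 * log10(Vmax / Vnoise).
DR = 20 * log10(9.93 / 0.0115)
DR = 20 * log10(863.48)
DR = 58.73 dB

58.73 dB


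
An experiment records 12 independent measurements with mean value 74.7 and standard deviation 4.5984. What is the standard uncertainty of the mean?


The standard uncertainty for Type A evaluation is u = s / sqrt(n).
u = 4.5984 / sqrt(12)
u = 4.5984 / 3.4641
u = 1.3274

1.3274


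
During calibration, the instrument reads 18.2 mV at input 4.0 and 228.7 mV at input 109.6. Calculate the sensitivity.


Sensitivity = (y2 - y1) / (x2 - x1).
S = (228.7 - 18.2) / (109.6 - 4.0)
S = 210.5 / 105.6
S = 1.9934 mV/unit

1.9934 mV/unit


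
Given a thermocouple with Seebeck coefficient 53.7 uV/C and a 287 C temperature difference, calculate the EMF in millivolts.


The thermocouple output V = sensitivity * dT.
V = 53.7 uV/C * 287 C
V = 15411.9 uV
V = 15.412 mV

15.412 mV


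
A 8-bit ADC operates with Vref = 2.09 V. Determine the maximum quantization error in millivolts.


The maximum quantization error is +/- LSB/2.
LSB = Vref / 2^n = 2.09 / 256 = 0.00816406 V
Max error = LSB / 2 = 0.00816406 / 2 = 0.00408203 V
Max error = 4.082 mV

4.082 mV


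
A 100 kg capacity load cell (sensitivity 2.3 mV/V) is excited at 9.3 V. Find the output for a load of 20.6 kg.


Vout = rated_output * Vex * (load / capacity).
Vout = 2.3 * 9.3 * (20.6 / 100)
Vout = 2.3 * 9.3 * 0.206
Vout = 4.406 mV

4.406 mV


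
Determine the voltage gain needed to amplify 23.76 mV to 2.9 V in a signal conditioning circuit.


Gain = Vout / Vin (converting to same units).
G = 2.9 V / 23.76 mV
G = 2900.0 mV / 23.76 mV
G = 122.05

122.05


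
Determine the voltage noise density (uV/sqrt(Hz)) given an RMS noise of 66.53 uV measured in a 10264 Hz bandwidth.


Noise spectral density = Vrms / sqrt(BW).
NSD = 66.53 / sqrt(10264)
NSD = 66.53 / 101.3114
NSD = 0.6567 uV/sqrt(Hz)

0.6567 uV/sqrt(Hz)


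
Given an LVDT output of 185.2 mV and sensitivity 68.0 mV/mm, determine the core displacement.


Displacement = Vout / sensitivity.
d = 185.2 / 68.0
d = 2.724 mm

2.724 mm


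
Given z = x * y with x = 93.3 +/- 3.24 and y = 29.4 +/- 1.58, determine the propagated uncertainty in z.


For a product z = x*y, the relative uncertainty is:
uz/z = sqrt((ux/x)^2 + (uy/y)^2)
Relative uncertainties: ux/x = 3.24/93.3 = 0.034727
uy/y = 1.58/29.4 = 0.053741
z = 93.3 * 29.4 = 2743.0
uz = 2743.0 * sqrt(0.034727^2 + 0.053741^2) = 175.512

175.512


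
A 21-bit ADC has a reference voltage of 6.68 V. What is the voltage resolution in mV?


The resolution (LSB) of an ADC is Vref / 2^n.
LSB = 6.68 / 2^21
LSB = 6.68 / 2097152
LSB = 3.19e-06 V = 0.00318527 mV

0.00318527 mV


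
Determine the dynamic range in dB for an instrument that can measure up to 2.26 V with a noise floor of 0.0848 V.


Dynamic range = 20 * log10(Vmax / Vnoise).
DR = 20 * log10(2.26 / 0.0848)
DR = 20 * log10(26.65)
DR = 28.51 dB

28.51 dB


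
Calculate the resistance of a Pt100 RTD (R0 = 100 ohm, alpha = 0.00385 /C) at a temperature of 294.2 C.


The RTD equation: Rt = R0 * (1 + alpha * T).
Rt = 100 * (1 + 0.00385 * 294.2)
Rt = 100 * (1 + 1.13267)
Rt = 100 * 2.13267
Rt = 213.267 ohm

213.267 ohm


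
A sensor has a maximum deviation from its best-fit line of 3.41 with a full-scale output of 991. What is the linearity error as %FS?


Linearity error = (max deviation / full scale) * 100%.
Linearity = (3.41 / 991) * 100
Linearity = 0.344 %FS

0.344 %FS


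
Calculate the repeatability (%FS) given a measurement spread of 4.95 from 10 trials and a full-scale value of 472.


Repeatability = (spread / full scale) * 100%.
R = (4.95 / 472) * 100
R = 1.049 %FS

1.049 %FS


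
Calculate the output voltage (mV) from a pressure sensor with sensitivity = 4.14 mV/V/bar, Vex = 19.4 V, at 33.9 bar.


Output = sensitivity * Vex * P.
Vout = 4.14 * 19.4 * 33.9
Vout = 80.316 * 33.9
Vout = 2722.71 mV

2722.71 mV


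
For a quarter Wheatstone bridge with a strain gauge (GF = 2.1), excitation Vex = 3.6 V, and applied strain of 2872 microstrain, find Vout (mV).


Quarter bridge output: Vout = (GF * epsilon * Vex) / 4.
Vout = (2.1 * 2872e-6 * 3.6) / 4
Vout = 0.02171232 / 4 V
Vout = 0.00542808 V = 5.4281 mV

5.4281 mV


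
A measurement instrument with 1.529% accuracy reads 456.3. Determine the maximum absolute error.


Absolute error = (accuracy% / 100) * reading.
Error = (1.529 / 100) * 456.3
Error = 0.01529 * 456.3
Error = 6.9768

6.9768


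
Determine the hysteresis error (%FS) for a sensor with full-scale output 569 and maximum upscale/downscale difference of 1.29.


Hysteresis = (max difference / full scale) * 100%.
H = (1.29 / 569) * 100
H = 0.227 %FS

0.227 %FS


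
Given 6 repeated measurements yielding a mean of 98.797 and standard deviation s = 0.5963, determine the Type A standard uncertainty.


The standard uncertainty for Type A evaluation is u = s / sqrt(n).
u = 0.5963 / sqrt(6)
u = 0.5963 / 2.4495
u = 0.2434

0.2434


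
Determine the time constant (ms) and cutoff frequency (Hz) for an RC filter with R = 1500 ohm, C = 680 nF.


Time constant: tau = R * C.
tau = 1500 * 6.80e-07 = 0.00102 s
tau = 1.02 ms
Cutoff frequency: fc = 1 / (2*pi*R*C).
fc = 1 / (2*pi*0.00102) = 156.03 Hz

tau = 1.02 ms, fc = 156.03 Hz


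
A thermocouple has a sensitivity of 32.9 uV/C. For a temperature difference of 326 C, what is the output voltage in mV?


The thermocouple output V = sensitivity * dT.
V = 32.9 uV/C * 326 C
V = 10725.4 uV
V = 10.725 mV

10.725 mV


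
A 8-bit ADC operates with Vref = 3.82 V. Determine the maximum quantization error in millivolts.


The maximum quantization error is +/- LSB/2.
LSB = Vref / 2^n = 3.82 / 256 = 0.01492187 V
Max error = LSB / 2 = 0.01492187 / 2 = 0.00746094 V
Max error = 7.4609 mV

7.4609 mV


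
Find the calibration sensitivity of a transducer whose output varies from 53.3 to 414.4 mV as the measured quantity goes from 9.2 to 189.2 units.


Sensitivity = (y2 - y1) / (x2 - x1).
S = (414.4 - 53.3) / (189.2 - 9.2)
S = 361.1 / 180.0
S = 2.0061 mV/unit

2.0061 mV/unit


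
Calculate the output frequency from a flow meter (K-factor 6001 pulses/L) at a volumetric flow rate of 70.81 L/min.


Frequency = K * Q / 60 (converting L/min to L/s).
f = 6001 * 70.81 / 60
f = 424930.81 / 60
f = 7082.18 Hz

7082.18 Hz


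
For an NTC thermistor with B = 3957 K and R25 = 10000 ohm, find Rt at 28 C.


NTC thermistor equation: Rt = R25 * exp(B * (1/T - 1/T25)).
T in Kelvin: 301.15 K, T25 = 298.15 K
1/T - 1/T25 = 1/301.15 - 1/298.15 = -3.341e-05
B * (1/T - 1/T25) = 3957 * -3.341e-05 = -0.1322
Rt = 10000 * exp(-0.1322) = 8761.6 ohm

8761.6 ohm


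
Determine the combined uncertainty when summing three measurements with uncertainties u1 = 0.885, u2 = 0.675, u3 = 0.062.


For a sum of independent quantities, uc = sqrt(u1^2 + u2^2 + u3^2).
uc = sqrt(0.885^2 + 0.675^2 + 0.062^2)
uc = sqrt(0.783225 + 0.455625 + 0.003844)
uc = 1.1148

1.1148


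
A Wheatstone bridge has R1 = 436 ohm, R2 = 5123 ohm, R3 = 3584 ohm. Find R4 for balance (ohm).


At balance: R1*R4 = R2*R3, so R4 = R2*R3/R1.
R4 = 5123 * 3584 / 436
R4 = 18360832 / 436
R4 = 42112.0 ohm

42112.0 ohm


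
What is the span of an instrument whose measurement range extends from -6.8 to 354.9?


Span = upper range - lower range.
Span = 354.9 - (-6.8)
Span = 361.7

361.7


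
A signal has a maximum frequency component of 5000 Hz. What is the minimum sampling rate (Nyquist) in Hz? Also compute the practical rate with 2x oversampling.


By Nyquist theorem, fs_min = 2 * fmax.
fs_min = 2 * 5000 = 10000 Hz
Practical rate = 2 * fs_min = 2 * 10000 = 20000 Hz

fs_min = 10000 Hz, fs_practical = 20000 Hz


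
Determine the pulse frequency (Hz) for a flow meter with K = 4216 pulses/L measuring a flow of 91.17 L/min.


Frequency = K * Q / 60 (converting L/min to L/s).
f = 4216 * 91.17 / 60
f = 384372.72 / 60
f = 6406.21 Hz

6406.21 Hz


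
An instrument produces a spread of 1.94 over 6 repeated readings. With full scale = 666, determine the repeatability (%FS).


Repeatability = (spread / full scale) * 100%.
R = (1.94 / 666) * 100
R = 0.291 %FS

0.291 %FS


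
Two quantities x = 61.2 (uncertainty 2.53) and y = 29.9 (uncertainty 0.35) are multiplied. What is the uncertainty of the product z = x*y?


For a product z = x*y, the relative uncertainty is:
uz/z = sqrt((ux/x)^2 + (uy/y)^2)
Relative uncertainties: ux/x = 2.53/61.2 = 0.04134
uy/y = 0.35/29.9 = 0.011706
z = 61.2 * 29.9 = 1829.9
uz = 1829.9 * sqrt(0.04134^2 + 0.011706^2) = 78.621

78.621


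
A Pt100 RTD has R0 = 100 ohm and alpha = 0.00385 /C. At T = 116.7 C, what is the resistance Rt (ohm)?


The RTD equation: Rt = R0 * (1 + alpha * T).
Rt = 100 * (1 + 0.00385 * 116.7)
Rt = 100 * (1 + 0.449295)
Rt = 100 * 1.449295
Rt = 144.929 ohm

144.929 ohm


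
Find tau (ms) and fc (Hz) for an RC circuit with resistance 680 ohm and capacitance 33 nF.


Time constant: tau = R * C.
tau = 680 * 3.30e-08 = 2.244e-05 s
tau = 0.0224 ms
Cutoff frequency: fc = 1 / (2*pi*R*C).
fc = 1 / (2*pi*2.244e-05) = 7092.47 Hz

tau = 0.0224 ms, fc = 7092.47 Hz


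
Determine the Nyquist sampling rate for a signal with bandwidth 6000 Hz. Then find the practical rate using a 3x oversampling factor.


By Nyquist theorem, fs_min = 2 * fmax.
fs_min = 2 * 6000 = 12000 Hz
Practical rate = 3 * fs_min = 3 * 12000 = 36000 Hz

fs_min = 12000 Hz, fs_practical = 36000 Hz


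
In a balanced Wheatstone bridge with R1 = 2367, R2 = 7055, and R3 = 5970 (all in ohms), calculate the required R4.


At balance: R1*R4 = R2*R3, so R4 = R2*R3/R1.
R4 = 7055 * 5970 / 2367
R4 = 42118350 / 2367
R4 = 17793.98 ohm

17793.98 ohm


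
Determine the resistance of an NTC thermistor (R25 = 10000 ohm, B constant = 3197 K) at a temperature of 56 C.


NTC thermistor equation: Rt = R25 * exp(B * (1/T - 1/T25)).
T in Kelvin: 329.15 K, T25 = 298.15 K
1/T - 1/T25 = 1/329.15 - 1/298.15 = -0.00031589
B * (1/T - 1/T25) = 3197 * -0.00031589 = -1.0099
Rt = 10000 * exp(-1.0099) = 3642.6 ohm

3642.6 ohm


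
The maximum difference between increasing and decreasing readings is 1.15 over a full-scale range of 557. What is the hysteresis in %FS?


Hysteresis = (max difference / full scale) * 100%.
H = (1.15 / 557) * 100
H = 0.206 %FS

0.206 %FS


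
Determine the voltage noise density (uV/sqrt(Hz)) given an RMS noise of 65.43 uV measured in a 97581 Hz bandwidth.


Noise spectral density = Vrms / sqrt(BW).
NSD = 65.43 / sqrt(97581)
NSD = 65.43 / 312.3796
NSD = 0.2095 uV/sqrt(Hz)

0.2095 uV/sqrt(Hz)


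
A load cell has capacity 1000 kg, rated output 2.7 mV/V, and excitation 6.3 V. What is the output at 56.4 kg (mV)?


Vout = rated_output * Vex * (load / capacity).
Vout = 2.7 * 6.3 * (56.4 / 1000)
Vout = 2.7 * 6.3 * 0.0564
Vout = 0.959 mV

0.959 mV


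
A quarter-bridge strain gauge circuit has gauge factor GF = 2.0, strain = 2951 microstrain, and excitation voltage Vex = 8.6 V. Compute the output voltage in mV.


Quarter bridge output: Vout = (GF * epsilon * Vex) / 4.
Vout = (2.0 * 2951e-6 * 8.6) / 4
Vout = 0.0507572 / 4 V
Vout = 0.0126893 V = 12.6893 mV

12.6893 mV


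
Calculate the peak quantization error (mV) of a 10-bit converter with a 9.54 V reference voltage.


The maximum quantization error is +/- LSB/2.
LSB = Vref / 2^n = 9.54 / 1024 = 0.00931641 V
Max error = LSB / 2 = 0.00931641 / 2 = 0.0046582 V
Max error = 4.6582 mV

4.6582 mV


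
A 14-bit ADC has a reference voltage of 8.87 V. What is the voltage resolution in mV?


The resolution (LSB) of an ADC is Vref / 2^n.
LSB = 8.87 / 2^14
LSB = 8.87 / 16384
LSB = 0.00054138 V = 0.54138184 mV

0.54138184 mV


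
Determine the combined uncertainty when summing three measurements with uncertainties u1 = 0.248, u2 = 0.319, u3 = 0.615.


For a sum of independent quantities, uc = sqrt(u1^2 + u2^2 + u3^2).
uc = sqrt(0.248^2 + 0.319^2 + 0.615^2)
uc = sqrt(0.061504 + 0.101761 + 0.378225)
uc = 0.7359

0.7359


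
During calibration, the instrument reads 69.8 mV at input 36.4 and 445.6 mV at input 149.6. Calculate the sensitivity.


Sensitivity = (y2 - y1) / (x2 - x1).
S = (445.6 - 69.8) / (149.6 - 36.4)
S = 375.8 / 113.2
S = 3.3198 mV/unit

3.3198 mV/unit


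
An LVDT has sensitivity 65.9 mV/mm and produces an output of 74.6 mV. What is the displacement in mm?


Displacement = Vout / sensitivity.
d = 74.6 / 65.9
d = 1.132 mm

1.132 mm


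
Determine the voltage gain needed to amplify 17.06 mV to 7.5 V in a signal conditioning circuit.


Gain = Vout / Vin (converting to same units).
G = 7.5 V / 17.06 mV
G = 7500.0 mV / 17.06 mV
G = 439.62

439.62


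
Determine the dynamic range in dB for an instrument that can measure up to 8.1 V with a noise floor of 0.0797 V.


Dynamic range = 20 * log10(Vmax / Vnoise).
DR = 20 * log10(8.1 / 0.0797)
DR = 20 * log10(101.63)
DR = 40.14 dB

40.14 dB


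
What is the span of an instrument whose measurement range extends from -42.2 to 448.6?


Span = upper range - lower range.
Span = 448.6 - (-42.2)
Span = 490.8

490.8


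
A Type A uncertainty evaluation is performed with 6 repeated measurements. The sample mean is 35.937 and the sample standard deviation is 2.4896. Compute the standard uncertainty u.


The standard uncertainty for Type A evaluation is u = s / sqrt(n).
u = 2.4896 / sqrt(6)
u = 2.4896 / 2.4495
u = 1.0164

1.0164


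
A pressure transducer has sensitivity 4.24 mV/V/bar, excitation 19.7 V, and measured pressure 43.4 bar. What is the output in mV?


Output = sensitivity * Vex * P.
Vout = 4.24 * 19.7 * 43.4
Vout = 83.528 * 43.4
Vout = 3625.12 mV

3625.12 mV


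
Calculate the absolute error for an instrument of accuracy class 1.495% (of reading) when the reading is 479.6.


Absolute error = (accuracy% / 100) * reading.
Error = (1.495 / 100) * 479.6
Error = 0.01495 * 479.6
Error = 7.17

7.17


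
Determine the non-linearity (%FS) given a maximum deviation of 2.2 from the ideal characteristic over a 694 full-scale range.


Linearity error = (max deviation / full scale) * 100%.
Linearity = (2.2 / 694) * 100
Linearity = 0.317 %FS

0.317 %FS


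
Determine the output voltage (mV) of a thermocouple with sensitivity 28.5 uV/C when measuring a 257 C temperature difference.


The thermocouple output V = sensitivity * dT.
V = 28.5 uV/C * 257 C
V = 7324.5 uV
V = 7.324 mV

7.324 mV


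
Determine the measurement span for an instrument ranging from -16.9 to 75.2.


Span = upper range - lower range.
Span = 75.2 - (-16.9)
Span = 92.1

92.1


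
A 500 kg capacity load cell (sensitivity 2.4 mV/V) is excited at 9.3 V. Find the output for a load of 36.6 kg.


Vout = rated_output * Vex * (load / capacity).
Vout = 2.4 * 9.3 * (36.6 / 500)
Vout = 2.4 * 9.3 * 0.0732
Vout = 1.634 mV

1.634 mV


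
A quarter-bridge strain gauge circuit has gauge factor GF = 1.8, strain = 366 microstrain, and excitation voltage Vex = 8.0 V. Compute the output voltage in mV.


Quarter bridge output: Vout = (GF * epsilon * Vex) / 4.
Vout = (1.8 * 366e-6 * 8.0) / 4
Vout = 0.0052704 / 4 V
Vout = 0.0013176 V = 1.3176 mV

1.3176 mV


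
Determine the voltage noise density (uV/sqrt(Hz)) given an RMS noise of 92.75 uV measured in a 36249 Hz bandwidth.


Noise spectral density = Vrms / sqrt(BW).
NSD = 92.75 / sqrt(36249)
NSD = 92.75 / 190.3917
NSD = 0.4872 uV/sqrt(Hz)

0.4872 uV/sqrt(Hz)


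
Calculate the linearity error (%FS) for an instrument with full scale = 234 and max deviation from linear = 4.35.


Linearity error = (max deviation / full scale) * 100%.
Linearity = (4.35 / 234) * 100
Linearity = 1.859 %FS

1.859 %FS


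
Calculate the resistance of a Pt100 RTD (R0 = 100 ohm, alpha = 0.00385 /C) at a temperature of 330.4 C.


The RTD equation: Rt = R0 * (1 + alpha * T).
Rt = 100 * (1 + 0.00385 * 330.4)
Rt = 100 * (1 + 1.27204)
Rt = 100 * 2.27204
Rt = 227.204 ohm

227.204 ohm


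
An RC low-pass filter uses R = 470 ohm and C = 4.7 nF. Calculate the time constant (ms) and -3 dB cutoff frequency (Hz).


Time constant: tau = R * C.
tau = 470 * 4.70e-09 = 2.209e-06 s
tau = 0.0022 ms
Cutoff frequency: fc = 1 / (2*pi*R*C).
fc = 1 / (2*pi*2.209e-06) = 72048.41 Hz

tau = 0.0022 ms, fc = 72048.41 Hz


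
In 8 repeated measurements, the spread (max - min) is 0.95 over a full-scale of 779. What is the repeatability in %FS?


Repeatability = (spread / full scale) * 100%.
R = (0.95 / 779) * 100
R = 0.122 %FS

0.122 %FS


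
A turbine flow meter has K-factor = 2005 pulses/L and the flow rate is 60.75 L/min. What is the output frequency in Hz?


Frequency = K * Q / 60 (converting L/min to L/s).
f = 2005 * 60.75 / 60
f = 121803.75 / 60
f = 2030.06 Hz

2030.06 Hz


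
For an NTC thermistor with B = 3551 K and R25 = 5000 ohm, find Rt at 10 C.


NTC thermistor equation: Rt = R25 * exp(B * (1/T - 1/T25)).
T in Kelvin: 283.15 K, T25 = 298.15 K
1/T - 1/T25 = 1/283.15 - 1/298.15 = 0.00017768
B * (1/T - 1/T25) = 3551 * 0.00017768 = 0.6309
Rt = 5000 * exp(0.6309) = 9396.9 ohm

9396.9 ohm


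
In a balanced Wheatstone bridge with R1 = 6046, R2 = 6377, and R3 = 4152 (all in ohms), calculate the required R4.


At balance: R1*R4 = R2*R3, so R4 = R2*R3/R1.
R4 = 6377 * 4152 / 6046
R4 = 26477304 / 6046
R4 = 4379.31 ohm

4379.31 ohm


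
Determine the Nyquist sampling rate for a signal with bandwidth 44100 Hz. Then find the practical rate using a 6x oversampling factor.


By Nyquist theorem, fs_min = 2 * fmax.
fs_min = 2 * 44100 = 88200 Hz
Practical rate = 6 * fs_min = 6 * 88200 = 529200 Hz

fs_min = 88200 Hz, fs_practical = 529200 Hz


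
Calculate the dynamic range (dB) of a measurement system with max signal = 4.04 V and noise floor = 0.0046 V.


Dynamic range = 20 * log10(Vmax / Vnoise).
DR = 20 * log10(4.04 / 0.0046)
DR = 20 * log10(878.26)
DR = 58.87 dB

58.87 dB


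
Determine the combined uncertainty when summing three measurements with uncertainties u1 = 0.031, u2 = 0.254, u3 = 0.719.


For a sum of independent quantities, uc = sqrt(u1^2 + u2^2 + u3^2).
uc = sqrt(0.031^2 + 0.254^2 + 0.719^2)
uc = sqrt(0.000961 + 0.064516 + 0.516961)
uc = 0.7632

0.7632


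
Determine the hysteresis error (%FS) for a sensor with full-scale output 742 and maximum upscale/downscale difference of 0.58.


Hysteresis = (max difference / full scale) * 100%.
H = (0.58 / 742) * 100
H = 0.078 %FS

0.078 %FS


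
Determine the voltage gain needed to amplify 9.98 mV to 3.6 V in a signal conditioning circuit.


Gain = Vout / Vin (converting to same units).
G = 3.6 V / 9.98 mV
G = 3600.0 mV / 9.98 mV
G = 360.72

360.72


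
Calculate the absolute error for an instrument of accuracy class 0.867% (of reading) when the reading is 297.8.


Absolute error = (accuracy% / 100) * reading.
Error = (0.867 / 100) * 297.8
Error = 0.00867 * 297.8
Error = 2.5819

2.5819


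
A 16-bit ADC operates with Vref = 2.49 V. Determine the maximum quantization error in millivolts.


The maximum quantization error is +/- LSB/2.
LSB = Vref / 2^n = 2.49 / 65536 = 3.799e-05 V
Max error = LSB / 2 = 3.799e-05 / 2 = 1.9e-05 V
Max error = 0.019 mV

0.019 mV


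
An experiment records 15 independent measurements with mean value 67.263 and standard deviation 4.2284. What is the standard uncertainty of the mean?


The standard uncertainty for Type A evaluation is u = s / sqrt(n).
u = 4.2284 / sqrt(15)
u = 4.2284 / 3.873
u = 1.0918

1.0918


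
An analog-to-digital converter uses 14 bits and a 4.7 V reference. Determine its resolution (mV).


The resolution (LSB) of an ADC is Vref / 2^n.
LSB = 4.7 / 2^14
LSB = 4.7 / 16384
LSB = 0.00028687 V = 0.28686523 mV

0.28686523 mV


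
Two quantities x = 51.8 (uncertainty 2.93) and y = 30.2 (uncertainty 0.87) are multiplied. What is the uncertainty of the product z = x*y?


For a product z = x*y, the relative uncertainty is:
uz/z = sqrt((ux/x)^2 + (uy/y)^2)
Relative uncertainties: ux/x = 2.93/51.8 = 0.056564
uy/y = 0.87/30.2 = 0.028808
z = 51.8 * 30.2 = 1564.4
uz = 1564.4 * sqrt(0.056564^2 + 0.028808^2) = 99.301

99.301


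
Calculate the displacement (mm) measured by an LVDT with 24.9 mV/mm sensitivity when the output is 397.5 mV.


Displacement = Vout / sensitivity.
d = 397.5 / 24.9
d = 15.964 mm

15.964 mm


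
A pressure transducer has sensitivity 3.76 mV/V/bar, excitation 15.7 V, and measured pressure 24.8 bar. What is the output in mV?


Output = sensitivity * Vex * P.
Vout = 3.76 * 15.7 * 24.8
Vout = 59.032 * 24.8
Vout = 1463.99 mV

1463.99 mV


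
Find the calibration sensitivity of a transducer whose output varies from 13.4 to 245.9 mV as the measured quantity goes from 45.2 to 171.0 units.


Sensitivity = (y2 - y1) / (x2 - x1).
S = (245.9 - 13.4) / (171.0 - 45.2)
S = 232.5 / 125.8
S = 1.8482 mV/unit

1.8482 mV/unit


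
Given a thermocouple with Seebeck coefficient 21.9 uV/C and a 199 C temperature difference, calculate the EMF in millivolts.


The thermocouple output V = sensitivity * dT.
V = 21.9 uV/C * 199 C
V = 4358.1 uV
V = 4.358 mV

4.358 mV


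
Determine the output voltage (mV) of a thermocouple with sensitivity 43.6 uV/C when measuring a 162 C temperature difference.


The thermocouple output V = sensitivity * dT.
V = 43.6 uV/C * 162 C
V = 7063.2 uV
V = 7.063 mV

7.063 mV


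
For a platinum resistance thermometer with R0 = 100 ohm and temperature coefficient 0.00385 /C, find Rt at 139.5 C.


The RTD equation: Rt = R0 * (1 + alpha * T).
Rt = 100 * (1 + 0.00385 * 139.5)
Rt = 100 * (1 + 0.537075)
Rt = 100 * 1.537075
Rt = 153.708 ohm

153.708 ohm


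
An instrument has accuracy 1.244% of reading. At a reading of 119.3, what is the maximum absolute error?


Absolute error = (accuracy% / 100) * reading.
Error = (1.244 / 100) * 119.3
Error = 0.01244 * 119.3
Error = 1.4841

1.4841


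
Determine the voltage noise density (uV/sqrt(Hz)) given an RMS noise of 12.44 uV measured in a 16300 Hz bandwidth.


Noise spectral density = Vrms / sqrt(BW).
NSD = 12.44 / sqrt(16300)
NSD = 12.44 / 127.6715
NSD = 0.0974 uV/sqrt(Hz)

0.0974 uV/sqrt(Hz)


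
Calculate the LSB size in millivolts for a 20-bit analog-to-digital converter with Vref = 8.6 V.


The resolution (LSB) of an ADC is Vref / 2^n.
LSB = 8.6 / 2^20
LSB = 8.6 / 1048576
LSB = 8.2e-06 V = 0.0082016 mV

0.0082016 mV


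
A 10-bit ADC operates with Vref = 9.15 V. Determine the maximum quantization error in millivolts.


The maximum quantization error is +/- LSB/2.
LSB = Vref / 2^n = 9.15 / 1024 = 0.00893555 V
Max error = LSB / 2 = 0.00893555 / 2 = 0.00446777 V
Max error = 4.4678 mV

4.4678 mV


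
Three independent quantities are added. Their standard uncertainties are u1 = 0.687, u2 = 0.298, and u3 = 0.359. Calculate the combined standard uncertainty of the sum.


For a sum of independent quantities, uc = sqrt(u1^2 + u2^2 + u3^2).
uc = sqrt(0.687^2 + 0.298^2 + 0.359^2)
uc = sqrt(0.471969 + 0.088804 + 0.128881)
uc = 0.8305

0.8305


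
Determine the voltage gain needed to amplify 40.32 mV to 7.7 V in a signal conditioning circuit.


Gain = Vout / Vin (converting to same units).
G = 7.7 V / 40.32 mV
G = 7700.0 mV / 40.32 mV
G = 190.97

190.97


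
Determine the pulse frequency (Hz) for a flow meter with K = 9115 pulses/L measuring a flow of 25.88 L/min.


Frequency = K * Q / 60 (converting L/min to L/s).
f = 9115 * 25.88 / 60
f = 235896.2 / 60
f = 3931.6 Hz

3931.6 Hz


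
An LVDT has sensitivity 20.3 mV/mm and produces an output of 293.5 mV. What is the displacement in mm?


Displacement = Vout / sensitivity.
d = 293.5 / 20.3
d = 14.458 mm

14.458 mm


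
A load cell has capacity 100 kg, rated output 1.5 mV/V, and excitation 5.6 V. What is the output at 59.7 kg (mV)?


Vout = rated_output * Vex * (load / capacity).
Vout = 1.5 * 5.6 * (59.7 / 100)
Vout = 1.5 * 5.6 * 0.597
Vout = 5.015 mV

5.015 mV


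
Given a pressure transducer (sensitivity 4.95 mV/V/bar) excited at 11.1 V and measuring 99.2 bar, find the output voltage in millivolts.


Output = sensitivity * Vex * P.
Vout = 4.95 * 11.1 * 99.2
Vout = 54.945 * 99.2
Vout = 5450.54 mV

5450.54 mV


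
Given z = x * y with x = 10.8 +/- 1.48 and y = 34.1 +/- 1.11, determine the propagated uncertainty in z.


For a product z = x*y, the relative uncertainty is:
uz/z = sqrt((ux/x)^2 + (uy/y)^2)
Relative uncertainties: ux/x = 1.48/10.8 = 0.137037
uy/y = 1.11/34.1 = 0.032551
z = 10.8 * 34.1 = 368.3
uz = 368.3 * sqrt(0.137037^2 + 0.032551^2) = 51.872

51.872


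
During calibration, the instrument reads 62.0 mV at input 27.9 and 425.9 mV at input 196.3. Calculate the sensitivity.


Sensitivity = (y2 - y1) / (x2 - x1).
S = (425.9 - 62.0) / (196.3 - 27.9)
S = 363.9 / 168.4
S = 2.1609 mV/unit

2.1609 mV/unit


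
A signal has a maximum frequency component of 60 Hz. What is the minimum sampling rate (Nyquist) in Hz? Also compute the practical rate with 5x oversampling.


By Nyquist theorem, fs_min = 2 * fmax.
fs_min = 2 * 60 = 120 Hz
Practical rate = 5 * fs_min = 5 * 120 = 600 Hz

fs_min = 120 Hz, fs_practical = 600 Hz


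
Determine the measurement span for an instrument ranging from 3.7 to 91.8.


Span = upper range - lower range.
Span = 91.8 - (3.7)
Span = 88.1

88.1


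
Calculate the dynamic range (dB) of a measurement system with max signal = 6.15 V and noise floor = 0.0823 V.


Dynamic range = 20 * log10(Vmax / Vnoise).
DR = 20 * log10(6.15 / 0.0823)
DR = 20 * log10(74.73)
DR = 37.47 dB

37.47 dB


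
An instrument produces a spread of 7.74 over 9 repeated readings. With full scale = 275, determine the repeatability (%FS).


Repeatability = (spread / full scale) * 100%.
R = (7.74 / 275) * 100
R = 2.815 %FS

2.815 %FS


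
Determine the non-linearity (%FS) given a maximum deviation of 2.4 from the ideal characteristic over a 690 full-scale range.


Linearity error = (max deviation / full scale) * 100%.
Linearity = (2.4 / 690) * 100
Linearity = 0.348 %FS

0.348 %FS


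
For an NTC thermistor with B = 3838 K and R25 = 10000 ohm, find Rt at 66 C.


NTC thermistor equation: Rt = R25 * exp(B * (1/T - 1/T25)).
T in Kelvin: 339.15 K, T25 = 298.15 K
1/T - 1/T25 = 1/339.15 - 1/298.15 = -0.00040547
B * (1/T - 1/T25) = 3838 * -0.00040547 = -1.5562
Rt = 10000 * exp(-1.5562) = 2109.4 ohm

2109.4 ohm


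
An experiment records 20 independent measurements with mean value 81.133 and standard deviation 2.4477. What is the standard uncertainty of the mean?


The standard uncertainty for Type A evaluation is u = s / sqrt(n).
u = 2.4477 / sqrt(20)
u = 2.4477 / 4.4721
u = 0.5473

0.5473


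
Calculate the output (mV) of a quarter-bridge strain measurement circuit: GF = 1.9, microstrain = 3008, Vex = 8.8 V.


Quarter bridge output: Vout = (GF * epsilon * Vex) / 4.
Vout = (1.9 * 3008e-6 * 8.8) / 4
Vout = 0.05029376 / 4 V
Vout = 0.01257344 V = 12.5734 mV

12.5734 mV


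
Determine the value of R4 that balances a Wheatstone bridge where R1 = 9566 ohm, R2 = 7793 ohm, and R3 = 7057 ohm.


At balance: R1*R4 = R2*R3, so R4 = R2*R3/R1.
R4 = 7793 * 7057 / 9566
R4 = 54995201 / 9566
R4 = 5749.03 ohm

5749.03 ohm


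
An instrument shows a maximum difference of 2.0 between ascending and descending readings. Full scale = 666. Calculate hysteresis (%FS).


Hysteresis = (max difference / full scale) * 100%.
H = (2.0 / 666) * 100
H = 0.3 %FS

0.3 %FS


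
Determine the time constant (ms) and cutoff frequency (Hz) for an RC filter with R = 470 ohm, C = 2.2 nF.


Time constant: tau = R * C.
tau = 470 * 2.20e-09 = 1.034e-06 s
tau = 0.001 ms
Cutoff frequency: fc = 1 / (2*pi*R*C).
fc = 1 / (2*pi*1.034e-06) = 153921.61 Hz

tau = 0.001 ms, fc = 153921.61 Hz


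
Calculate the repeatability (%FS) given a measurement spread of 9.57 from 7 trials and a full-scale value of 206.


Repeatability = (spread / full scale) * 100%.
R = (9.57 / 206) * 100
R = 4.646 %FS

4.646 %FS


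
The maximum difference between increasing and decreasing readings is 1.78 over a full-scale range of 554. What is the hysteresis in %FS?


Hysteresis = (max difference / full scale) * 100%.
H = (1.78 / 554) * 100
H = 0.321 %FS

0.321 %FS


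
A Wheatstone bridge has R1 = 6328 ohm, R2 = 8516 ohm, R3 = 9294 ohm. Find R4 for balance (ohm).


At balance: R1*R4 = R2*R3, so R4 = R2*R3/R1.
R4 = 8516 * 9294 / 6328
R4 = 79147704 / 6328
R4 = 12507.54 ohm

12507.54 ohm


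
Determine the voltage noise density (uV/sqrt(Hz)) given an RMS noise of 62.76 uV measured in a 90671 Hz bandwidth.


Noise spectral density = Vrms / sqrt(BW).
NSD = 62.76 / sqrt(90671)
NSD = 62.76 / 301.1163
NSD = 0.2084 uV/sqrt(Hz)

0.2084 uV/sqrt(Hz)


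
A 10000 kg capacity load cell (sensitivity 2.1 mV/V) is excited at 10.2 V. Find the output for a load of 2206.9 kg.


Vout = rated_output * Vex * (load / capacity).
Vout = 2.1 * 10.2 * (2206.9 / 10000)
Vout = 2.1 * 10.2 * 0.22069
Vout = 4.727 mV

4.727 mV


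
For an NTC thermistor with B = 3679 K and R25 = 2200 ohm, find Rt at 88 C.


NTC thermistor equation: Rt = R25 * exp(B * (1/T - 1/T25)).
T in Kelvin: 361.15 K, T25 = 298.15 K
1/T - 1/T25 = 1/361.15 - 1/298.15 = -0.00058508
B * (1/T - 1/T25) = 3679 * -0.00058508 = -2.1525
Rt = 2200 * exp(-2.1525) = 255.6 ohm

255.6 ohm


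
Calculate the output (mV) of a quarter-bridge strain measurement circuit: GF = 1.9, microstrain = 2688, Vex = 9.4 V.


Quarter bridge output: Vout = (GF * epsilon * Vex) / 4.
Vout = (1.9 * 2688e-6 * 9.4) / 4
Vout = 0.04800768 / 4 V
Vout = 0.01200192 V = 12.0019 mV

12.0019 mV


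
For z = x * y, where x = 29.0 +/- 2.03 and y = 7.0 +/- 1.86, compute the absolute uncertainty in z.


For a product z = x*y, the relative uncertainty is:
uz/z = sqrt((ux/x)^2 + (uy/y)^2)
Relative uncertainties: ux/x = 2.03/29.0 = 0.07
uy/y = 1.86/7.0 = 0.265714
z = 29.0 * 7.0 = 203.0
uz = 203.0 * sqrt(0.07^2 + 0.265714^2) = 55.78

55.78


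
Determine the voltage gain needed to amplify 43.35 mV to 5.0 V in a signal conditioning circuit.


Gain = Vout / Vin (converting to same units).
G = 5.0 V / 43.35 mV
G = 5000.0 mV / 43.35 mV
G = 115.34

115.34


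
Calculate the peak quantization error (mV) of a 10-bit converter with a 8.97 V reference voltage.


The maximum quantization error is +/- LSB/2.
LSB = Vref / 2^n = 8.97 / 1024 = 0.00875977 V
Max error = LSB / 2 = 0.00875977 / 2 = 0.00437988 V
Max error = 4.3799 mV

4.3799 mV


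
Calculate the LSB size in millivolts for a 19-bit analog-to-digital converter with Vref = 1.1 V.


The resolution (LSB) of an ADC is Vref / 2^n.
LSB = 1.1 / 2^19
LSB = 1.1 / 524288
LSB = 2.1e-06 V = 0.00209808 mV

0.00209808 mV


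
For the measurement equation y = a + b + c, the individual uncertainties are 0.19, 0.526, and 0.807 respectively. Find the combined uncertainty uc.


For a sum of independent quantities, uc = sqrt(u1^2 + u2^2 + u3^2).
uc = sqrt(0.19^2 + 0.526^2 + 0.807^2)
uc = sqrt(0.0361 + 0.276676 + 0.651249)
uc = 0.9818

0.9818


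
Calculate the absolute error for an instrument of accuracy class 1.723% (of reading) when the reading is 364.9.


Absolute error = (accuracy% / 100) * reading.
Error = (1.723 / 100) * 364.9
Error = 0.01723 * 364.9
Error = 6.2872

6.2872


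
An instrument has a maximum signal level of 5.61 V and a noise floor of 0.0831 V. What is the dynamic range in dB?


Dynamic range = 20 * log10(Vmax / Vnoise).
DR = 20 * log10(5.61 / 0.0831)
DR = 20 * log10(67.51)
DR = 36.59 dB

36.59 dB


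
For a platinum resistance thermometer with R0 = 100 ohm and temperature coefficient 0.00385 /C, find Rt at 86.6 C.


The RTD equation: Rt = R0 * (1 + alpha * T).
Rt = 100 * (1 + 0.00385 * 86.6)
Rt = 100 * (1 + 0.33341)
Rt = 100 * 1.33341
Rt = 133.341 ohm

133.341 ohm


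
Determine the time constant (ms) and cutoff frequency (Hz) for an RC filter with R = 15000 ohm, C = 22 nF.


Time constant: tau = R * C.
tau = 15000 * 2.20e-08 = 0.00033 s
tau = 0.33 ms
Cutoff frequency: fc = 1 / (2*pi*R*C).
fc = 1 / (2*pi*0.00033) = 482.29 Hz

tau = 0.33 ms, fc = 482.29 Hz


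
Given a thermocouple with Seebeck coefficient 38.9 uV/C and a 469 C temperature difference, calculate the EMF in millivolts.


The thermocouple output V = sensitivity * dT.
V = 38.9 uV/C * 469 C
V = 18244.1 uV
V = 18.244 mV

18.244 mV


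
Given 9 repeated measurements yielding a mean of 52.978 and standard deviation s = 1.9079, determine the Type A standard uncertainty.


The standard uncertainty for Type A evaluation is u = s / sqrt(n).
u = 1.9079 / sqrt(9)
u = 1.9079 / 3.0
u = 0.636

0.636


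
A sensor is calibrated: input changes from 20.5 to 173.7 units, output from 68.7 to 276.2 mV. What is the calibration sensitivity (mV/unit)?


Sensitivity = (y2 - y1) / (x2 - x1).
S = (276.2 - 68.7) / (173.7 - 20.5)
S = 207.5 / 153.2
S = 1.3544 mV/unit

1.3544 mV/unit


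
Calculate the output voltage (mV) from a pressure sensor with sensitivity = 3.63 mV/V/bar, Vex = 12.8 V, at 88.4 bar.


Output = sensitivity * Vex * P.
Vout = 3.63 * 12.8 * 88.4
Vout = 46.464 * 88.4
Vout = 4107.42 mV

4107.42 mV


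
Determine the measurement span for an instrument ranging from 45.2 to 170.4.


Span = upper range - lower range.
Span = 170.4 - (45.2)
Span = 125.2

125.2


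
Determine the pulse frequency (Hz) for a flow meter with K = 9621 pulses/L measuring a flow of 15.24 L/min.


Frequency = K * Q / 60 (converting L/min to L/s).
f = 9621 * 15.24 / 60
f = 146624.04 / 60
f = 2443.73 Hz

2443.73 Hz


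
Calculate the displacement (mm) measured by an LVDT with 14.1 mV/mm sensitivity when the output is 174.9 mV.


Displacement = Vout / sensitivity.
d = 174.9 / 14.1
d = 12.404 mm

12.404 mm


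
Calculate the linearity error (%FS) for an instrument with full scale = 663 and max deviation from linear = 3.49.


Linearity error = (max deviation / full scale) * 100%.
Linearity = (3.49 / 663) * 100
Linearity = 0.526 %FS

0.526 %FS


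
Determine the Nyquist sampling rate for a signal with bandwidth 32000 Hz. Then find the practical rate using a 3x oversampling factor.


By Nyquist theorem, fs_min = 2 * fmax.
fs_min = 2 * 32000 = 64000 Hz
Practical rate = 3 * fs_min = 3 * 64000 = 192000 Hz

fs_min = 64000 Hz, fs_practical = 192000 Hz


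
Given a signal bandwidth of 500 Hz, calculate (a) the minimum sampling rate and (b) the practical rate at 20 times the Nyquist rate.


By Nyquist theorem, fs_min = 2 * fmax.
fs_min = 2 * 500 = 1000 Hz
Practical rate = 20 * fs_min = 20 * 1000 = 20000 Hz

fs_min = 1000 Hz, fs_practical = 20000 Hz


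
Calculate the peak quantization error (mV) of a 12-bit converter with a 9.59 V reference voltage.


The maximum quantization error is +/- LSB/2.
LSB = Vref / 2^n = 9.59 / 4096 = 0.00234131 V
Max error = LSB / 2 = 0.00234131 / 2 = 0.00117065 V
Max error = 1.1707 mV

1.1707 mV


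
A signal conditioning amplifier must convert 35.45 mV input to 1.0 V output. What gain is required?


Gain = Vout / Vin (converting to same units).
G = 1.0 V / 35.45 mV
G = 1000.0 mV / 35.45 mV
G = 28.21

28.21


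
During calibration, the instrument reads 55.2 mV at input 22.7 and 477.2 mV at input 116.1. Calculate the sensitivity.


Sensitivity = (y2 - y1) / (x2 - x1).
S = (477.2 - 55.2) / (116.1 - 22.7)
S = 422.0 / 93.4
S = 4.5182 mV/unit

4.5182 mV/unit


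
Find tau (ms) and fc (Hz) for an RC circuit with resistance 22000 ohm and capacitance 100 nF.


Time constant: tau = R * C.
tau = 22000 * 1.00e-07 = 0.0022 s
tau = 2.2 ms
Cutoff frequency: fc = 1 / (2*pi*R*C).
fc = 1 / (2*pi*0.0022) = 72.34 Hz

tau = 2.2 ms, fc = 72.34 Hz


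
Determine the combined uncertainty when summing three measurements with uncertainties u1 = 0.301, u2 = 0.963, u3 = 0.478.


For a sum of independent quantities, uc = sqrt(u1^2 + u2^2 + u3^2).
uc = sqrt(0.301^2 + 0.963^2 + 0.478^2)
uc = sqrt(0.090601 + 0.927369 + 0.228484)
uc = 1.1164

1.1164


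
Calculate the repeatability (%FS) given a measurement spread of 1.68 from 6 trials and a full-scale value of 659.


Repeatability = (spread / full scale) * 100%.
R = (1.68 / 659) * 100
R = 0.255 %FS

0.255 %FS


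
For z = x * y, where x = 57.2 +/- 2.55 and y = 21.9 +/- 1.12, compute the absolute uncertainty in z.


For a product z = x*y, the relative uncertainty is:
uz/z = sqrt((ux/x)^2 + (uy/y)^2)
Relative uncertainties: ux/x = 2.55/57.2 = 0.04458
uy/y = 1.12/21.9 = 0.051142
z = 57.2 * 21.9 = 1252.7
uz = 1252.7 * sqrt(0.04458^2 + 0.051142^2) = 84.987

84.987
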